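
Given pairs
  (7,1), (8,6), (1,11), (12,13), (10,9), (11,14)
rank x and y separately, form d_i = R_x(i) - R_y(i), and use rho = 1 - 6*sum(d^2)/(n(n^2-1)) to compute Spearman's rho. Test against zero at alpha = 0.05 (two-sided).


Step 1: Rank x and y separately (midranks; no ties here).
rank(x): 7->2, 8->3, 1->1, 12->6, 10->4, 11->5
rank(y): 1->1, 6->2, 11->4, 13->5, 9->3, 14->6
Step 2: d_i = R_x(i) - R_y(i); compute d_i^2.
  (2-1)^2=1, (3-2)^2=1, (1-4)^2=9, (6-5)^2=1, (4-3)^2=1, (5-6)^2=1
sum(d^2) = 14.
Step 3: rho = 1 - 6*14 / (6*(6^2 - 1)) = 1 - 84/210 = 0.600000.
Step 4: Under H0, t = rho * sqrt((n-2)/(1-rho^2)) = 1.5000 ~ t(4).
Step 5: Two-sided p-value from the t-distribution with 4 df = 0.208000.
Step 6: alpha = 0.05. fail to reject H0.

rho = 0.6000, p = 0.208000, fail to reject H0 at alpha = 0.05.


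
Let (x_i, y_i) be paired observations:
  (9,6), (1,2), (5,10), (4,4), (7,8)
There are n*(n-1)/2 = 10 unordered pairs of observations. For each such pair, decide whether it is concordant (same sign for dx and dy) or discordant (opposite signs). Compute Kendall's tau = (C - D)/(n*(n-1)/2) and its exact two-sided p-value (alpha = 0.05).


Step 1: Enumerate the 10 unordered pairs (i,j) with i<j and classify each by sign(x_j-x_i) * sign(y_j-y_i).
  (1,2):dx=-8,dy=-4->C; (1,3):dx=-4,dy=+4->D; (1,4):dx=-5,dy=-2->C; (1,5):dx=-2,dy=+2->D
  (2,3):dx=+4,dy=+8->C; (2,4):dx=+3,dy=+2->C; (2,5):dx=+6,dy=+6->C; (3,4):dx=-1,dy=-6->C
  (3,5):dx=+2,dy=-2->D; (4,5):dx=+3,dy=+4->C
Step 2: C = 7, D = 3, total pairs = 10.
Step 3: tau = (C - D)/(n(n-1)/2) = (7 - 3)/10 = 0.400000.
Step 4: Exact two-sided p-value (enumerate n! = 120 permutations of y under H0): p = 0.483333.
Step 5: alpha = 0.05. fail to reject H0.

tau_b = 0.4000 (C=7, D=3), p = 0.483333, fail to reject H0.


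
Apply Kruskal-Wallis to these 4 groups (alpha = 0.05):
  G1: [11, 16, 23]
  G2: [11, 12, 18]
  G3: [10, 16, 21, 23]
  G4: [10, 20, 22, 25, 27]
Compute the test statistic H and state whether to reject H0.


Step 1: Combine all N = 15 observations and assign midranks.
sorted (value, group, rank): (10,G3,1.5), (10,G4,1.5), (11,G1,3.5), (11,G2,3.5), (12,G2,5), (16,G1,6.5), (16,G3,6.5), (18,G2,8), (20,G4,9), (21,G3,10), (22,G4,11), (23,G1,12.5), (23,G3,12.5), (25,G4,14), (27,G4,15)
Step 2: Sum ranks within each group.
R_1 = 22.5 (n_1 = 3)
R_2 = 16.5 (n_2 = 3)
R_3 = 30.5 (n_3 = 4)
R_4 = 50.5 (n_4 = 5)
Step 3: H = 12/(N(N+1)) * sum(R_i^2/n_i) - 3(N+1)
     = 12/(15*16) * (22.5^2/3 + 16.5^2/3 + 30.5^2/4 + 50.5^2/5) - 3*16
     = 0.050000 * 1002.11 - 48
     = 2.105625.
Step 4: Ties present; correction factor C = 1 - 24/(15^3 - 15) = 0.992857. Corrected H = 2.105625 / 0.992857 = 2.120773.
Step 5: Under H0, H ~ chi^2(3); p-value = 0.547722.
Step 6: alpha = 0.05. fail to reject H0.

H = 2.1208, df = 3, p = 0.547722, fail to reject H0.


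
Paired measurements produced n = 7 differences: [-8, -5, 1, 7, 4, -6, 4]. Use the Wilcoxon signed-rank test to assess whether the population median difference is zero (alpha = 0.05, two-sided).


Step 1: Drop any zero differences (none here) and take |d_i|.
|d| = [8, 5, 1, 7, 4, 6, 4]
Step 2: Midrank |d_i| (ties get averaged ranks).
ranks: |8|->7, |5|->4, |1|->1, |7|->6, |4|->2.5, |6|->5, |4|->2.5
Step 3: Attach original signs; sum ranks with positive sign and with negative sign.
W+ = 1 + 6 + 2.5 + 2.5 = 12
W- = 7 + 4 + 5 = 16
(Check: W+ + W- = 28 should equal n(n+1)/2 = 28.)
Step 4: Test statistic W = min(W+, W-) = 12.
Step 5: Ties in |d|, so use the tie-corrected normal approximation.
        E[W] = n(n+1)/4 = 7*8/4 = 14.
        Tie groups: |d|=4 (t=2); sum(t^3 - t) = 6.
        Var[W] = n(n+1)(2n+1)/24 - sum(t^3-t)/48 = 840/24 - 6/48 = 34.875.
        z = (W - E[W]) / sqrt(Var[W]) = (12 - 14) / 5.9055 = -0.3387.
        Two-sided p = 2*Phi(z) = 0.734861.
Step 6: alpha = 0.05. fail to reject H0.

W+ = 12, W- = 16, W = min = 12, p = 0.734861, fail to reject H0.


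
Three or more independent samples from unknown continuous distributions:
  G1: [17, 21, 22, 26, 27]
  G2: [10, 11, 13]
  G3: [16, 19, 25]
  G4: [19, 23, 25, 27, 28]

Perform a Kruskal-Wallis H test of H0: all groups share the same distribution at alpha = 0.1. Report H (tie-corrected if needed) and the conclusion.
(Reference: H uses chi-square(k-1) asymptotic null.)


Step 1: Combine all N = 16 observations and assign midranks.
sorted (value, group, rank): (10,G2,1), (11,G2,2), (13,G2,3), (16,G3,4), (17,G1,5), (19,G3,6.5), (19,G4,6.5), (21,G1,8), (22,G1,9), (23,G4,10), (25,G3,11.5), (25,G4,11.5), (26,G1,13), (27,G1,14.5), (27,G4,14.5), (28,G4,16)
Step 2: Sum ranks within each group.
R_1 = 49.5 (n_1 = 5)
R_2 = 6 (n_2 = 3)
R_3 = 22 (n_3 = 3)
R_4 = 58.5 (n_4 = 5)
Step 3: H = 12/(N(N+1)) * sum(R_i^2/n_i) - 3(N+1)
     = 12/(16*17) * (49.5^2/5 + 6^2/3 + 22^2/3 + 58.5^2/5) - 3*17
     = 0.044118 * 1347.83 - 51
     = 8.463235.
Step 4: Ties present; correction factor C = 1 - 18/(16^3 - 16) = 0.995588. Corrected H = 8.463235 / 0.995588 = 8.500739.
Step 5: Under H0, H ~ chi^2(3); p-value = 0.036721.
Step 6: alpha = 0.1. reject H0.

H = 8.5007, df = 3, p = 0.036721, reject H0.


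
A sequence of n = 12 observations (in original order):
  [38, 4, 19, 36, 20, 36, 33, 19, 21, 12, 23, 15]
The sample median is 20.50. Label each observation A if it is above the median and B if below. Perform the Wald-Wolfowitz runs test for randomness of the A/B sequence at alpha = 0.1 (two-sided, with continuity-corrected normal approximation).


Step 1: Compute median = 20.50; label A = above, B = below.
Labels in order: ABBABAABABAB  (n_A = 6, n_B = 6)
Step 2: Count runs R = 10.
Step 3: Under H0 (random ordering), E[R] = 2*n_A*n_B/(n_A+n_B) + 1 = 2*6*6/12 + 1 = 7.0000.
        Var[R] = 2*n_A*n_B*(2*n_A*n_B - n_A - n_B) / ((n_A+n_B)^2 * (n_A+n_B-1)) = 4320/1584 = 2.7273.
        SD[R] = 1.6514.
Step 4: Continuity-corrected z = (R - 0.5 - E[R]) / SD[R] = (10 - 0.5 - 7.0000) / 1.6514 = 1.5138.
Step 5: Two-sided p-value via normal approximation = 2*(1 - Phi(|z|)) = 0.130070.
Step 6: alpha = 0.1. fail to reject H0.

R = 10, z = 1.5138, p = 0.130070, fail to reject H0.


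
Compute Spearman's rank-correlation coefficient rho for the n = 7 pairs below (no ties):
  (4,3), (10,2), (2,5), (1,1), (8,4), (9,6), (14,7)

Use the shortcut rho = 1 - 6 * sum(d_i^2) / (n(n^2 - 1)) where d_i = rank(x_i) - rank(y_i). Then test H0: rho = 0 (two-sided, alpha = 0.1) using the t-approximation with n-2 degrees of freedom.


Step 1: Rank x and y separately (midranks; no ties here).
rank(x): 4->3, 10->6, 2->2, 1->1, 8->4, 9->5, 14->7
rank(y): 3->3, 2->2, 5->5, 1->1, 4->4, 6->6, 7->7
Step 2: d_i = R_x(i) - R_y(i); compute d_i^2.
  (3-3)^2=0, (6-2)^2=16, (2-5)^2=9, (1-1)^2=0, (4-4)^2=0, (5-6)^2=1, (7-7)^2=0
sum(d^2) = 26.
Step 3: rho = 1 - 6*26 / (7*(7^2 - 1)) = 1 - 156/336 = 0.535714.
Step 4: Under H0, t = rho * sqrt((n-2)/(1-rho^2)) = 1.4186 ~ t(5).
Step 5: Two-sided p-value from the t-distribution with 5 df = 0.215217.
Step 6: alpha = 0.1. fail to reject H0.

rho = 0.5357, p = 0.215217, fail to reject H0 at alpha = 0.1.


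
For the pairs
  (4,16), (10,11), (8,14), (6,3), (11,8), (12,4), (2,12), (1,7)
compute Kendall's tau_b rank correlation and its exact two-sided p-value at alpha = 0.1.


Step 1: Enumerate the 28 unordered pairs (i,j) with i<j and classify each by sign(x_j-x_i) * sign(y_j-y_i).
  (1,2):dx=+6,dy=-5->D; (1,3):dx=+4,dy=-2->D; (1,4):dx=+2,dy=-13->D; (1,5):dx=+7,dy=-8->D
  (1,6):dx=+8,dy=-12->D; (1,7):dx=-2,dy=-4->C; (1,8):dx=-3,dy=-9->C; (2,3):dx=-2,dy=+3->D
  (2,4):dx=-4,dy=-8->C; (2,5):dx=+1,dy=-3->D; (2,6):dx=+2,dy=-7->D; (2,7):dx=-8,dy=+1->D
  (2,8):dx=-9,dy=-4->C; (3,4):dx=-2,dy=-11->C; (3,5):dx=+3,dy=-6->D; (3,6):dx=+4,dy=-10->D
  (3,7):dx=-6,dy=-2->C; (3,8):dx=-7,dy=-7->C; (4,5):dx=+5,dy=+5->C; (4,6):dx=+6,dy=+1->C
  (4,7):dx=-4,dy=+9->D; (4,8):dx=-5,dy=+4->D; (5,6):dx=+1,dy=-4->D; (5,7):dx=-9,dy=+4->D
  (5,8):dx=-10,dy=-1->C; (6,7):dx=-10,dy=+8->D; (6,8):dx=-11,dy=+3->D; (7,8):dx=-1,dy=-5->C
Step 2: C = 11, D = 17, total pairs = 28.
Step 3: tau = (C - D)/(n(n-1)/2) = (11 - 17)/28 = -0.214286.
Step 4: Exact two-sided p-value (enumerate n! = 40320 permutations of y under H0): p = 0.548413.
Step 5: alpha = 0.1. fail to reject H0.

tau_b = -0.2143 (C=11, D=17), p = 0.548413, fail to reject H0.


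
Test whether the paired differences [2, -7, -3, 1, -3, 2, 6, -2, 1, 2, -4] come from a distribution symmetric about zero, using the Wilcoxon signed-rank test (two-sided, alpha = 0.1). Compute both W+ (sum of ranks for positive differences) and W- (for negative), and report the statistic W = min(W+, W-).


Step 1: Drop any zero differences (none here) and take |d_i|.
|d| = [2, 7, 3, 1, 3, 2, 6, 2, 1, 2, 4]
Step 2: Midrank |d_i| (ties get averaged ranks).
ranks: |2|->4.5, |7|->11, |3|->7.5, |1|->1.5, |3|->7.5, |2|->4.5, |6|->10, |2|->4.5, |1|->1.5, |2|->4.5, |4|->9
Step 3: Attach original signs; sum ranks with positive sign and with negative sign.
W+ = 4.5 + 1.5 + 4.5 + 10 + 1.5 + 4.5 = 26.5
W- = 11 + 7.5 + 7.5 + 4.5 + 9 = 39.5
(Check: W+ + W- = 66 should equal n(n+1)/2 = 66.)
Step 4: Test statistic W = min(W+, W-) = 26.5.
Step 5: Ties in |d|, so use the tie-corrected normal approximation.
        E[W] = n(n+1)/4 = 11*12/4 = 33.
        Tie groups: |d|=1 (t=2), |d|=2 (t=4), |d|=3 (t=2); sum(t^3 - t) = 72.
        Var[W] = n(n+1)(2n+1)/24 - sum(t^3-t)/48 = 3036/24 - 72/48 = 125.
        z = (W - E[W]) / sqrt(Var[W]) = (26.5 - 33) / 11.1803 = -0.5814.
        Two-sided p = 2*Phi(z) = 0.560986.
Step 6: alpha = 0.1. fail to reject H0.

W+ = 26.5, W- = 39.5, W = min = 26.5, p = 0.560986, fail to reject H0.


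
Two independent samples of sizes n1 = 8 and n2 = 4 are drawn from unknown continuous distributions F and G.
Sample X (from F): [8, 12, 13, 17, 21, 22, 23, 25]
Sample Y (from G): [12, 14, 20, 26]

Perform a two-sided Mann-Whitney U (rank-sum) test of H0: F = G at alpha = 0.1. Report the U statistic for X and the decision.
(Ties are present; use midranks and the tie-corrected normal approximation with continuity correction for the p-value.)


Step 1: Combine and sort all 12 observations; assign midranks.
sorted (value, group): (8,X), (12,X), (12,Y), (13,X), (14,Y), (17,X), (20,Y), (21,X), (22,X), (23,X), (25,X), (26,Y)
ranks: 8->1, 12->2.5, 12->2.5, 13->4, 14->5, 17->6, 20->7, 21->8, 22->9, 23->10, 25->11, 26->12
Step 2: Rank sum for X: R1 = 1 + 2.5 + 4 + 6 + 8 + 9 + 10 + 11 = 51.5.
Step 3: U_X = R1 - n1(n1+1)/2 = 51.5 - 8*9/2 = 51.5 - 36 = 15.5.
       U_Y = n1*n2 - U_X = 32 - 15.5 = 16.5.
Step 4: Ties are present, so use the tie-corrected normal approximation (with continuity correction) for the p-value.
Step 5: p-value = 1.000000; compare to alpha = 0.1. fail to reject H0.

U_X = 15.5, p = 1.000000, fail to reject H0 at alpha = 0.1.


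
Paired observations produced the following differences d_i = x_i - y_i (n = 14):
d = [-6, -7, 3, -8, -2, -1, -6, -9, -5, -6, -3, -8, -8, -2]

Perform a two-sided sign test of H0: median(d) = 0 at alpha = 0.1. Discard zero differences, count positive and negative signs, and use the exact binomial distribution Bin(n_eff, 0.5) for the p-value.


Step 1: Discard zero differences. Original n = 14; n_eff = number of nonzero differences = 14.
Nonzero differences (with sign): -6, -7, +3, -8, -2, -1, -6, -9, -5, -6, -3, -8, -8, -2
Step 2: Count signs: positive = 1, negative = 13.
Step 3: Under H0: P(positive) = 0.5, so the number of positives S ~ Bin(14, 0.5).
Step 4: Two-sided exact p-value = sum of Bin(14,0.5) probabilities at or below the observed probability = 0.001831.
Step 5: alpha = 0.1. reject H0.

n_eff = 14, pos = 1, neg = 13, p = 0.001831, reject H0.


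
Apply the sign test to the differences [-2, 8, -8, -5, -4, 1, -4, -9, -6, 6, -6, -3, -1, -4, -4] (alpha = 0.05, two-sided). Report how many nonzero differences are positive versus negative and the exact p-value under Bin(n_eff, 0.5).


Step 1: Discard zero differences. Original n = 15; n_eff = number of nonzero differences = 15.
Nonzero differences (with sign): -2, +8, -8, -5, -4, +1, -4, -9, -6, +6, -6, -3, -1, -4, -4
Step 2: Count signs: positive = 3, negative = 12.
Step 3: Under H0: P(positive) = 0.5, so the number of positives S ~ Bin(15, 0.5).
Step 4: Two-sided exact p-value = sum of Bin(15,0.5) probabilities at or below the observed probability = 0.035156.
Step 5: alpha = 0.05. reject H0.

n_eff = 15, pos = 3, neg = 12, p = 0.035156, reject H0.


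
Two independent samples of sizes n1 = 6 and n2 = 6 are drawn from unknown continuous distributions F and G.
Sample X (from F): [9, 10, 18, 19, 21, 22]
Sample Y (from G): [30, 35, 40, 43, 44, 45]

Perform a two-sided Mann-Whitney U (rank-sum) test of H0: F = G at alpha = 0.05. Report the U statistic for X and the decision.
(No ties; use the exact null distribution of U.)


Step 1: Combine and sort all 12 observations; assign midranks.
sorted (value, group): (9,X), (10,X), (18,X), (19,X), (21,X), (22,X), (30,Y), (35,Y), (40,Y), (43,Y), (44,Y), (45,Y)
ranks: 9->1, 10->2, 18->3, 19->4, 21->5, 22->6, 30->7, 35->8, 40->9, 43->10, 44->11, 45->12
Step 2: Rank sum for X: R1 = 1 + 2 + 3 + 4 + 5 + 6 = 21.
Step 3: U_X = R1 - n1(n1+1)/2 = 21 - 6*7/2 = 21 - 21 = 0.
       U_Y = n1*n2 - U_X = 36 - 0 = 36.
Step 4: No ties, so the exact null distribution of U (based on enumerating the C(12,6) = 924 equally likely rank assignments) gives the two-sided p-value.
Step 5: p-value = 0.002165; compare to alpha = 0.05. reject H0.

U_X = 0, p = 0.002165, reject H0 at alpha = 0.05.


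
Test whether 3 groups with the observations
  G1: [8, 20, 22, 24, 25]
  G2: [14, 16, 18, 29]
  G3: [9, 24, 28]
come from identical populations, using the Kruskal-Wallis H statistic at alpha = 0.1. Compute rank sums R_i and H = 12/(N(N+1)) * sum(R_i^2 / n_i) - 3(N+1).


Step 1: Combine all N = 12 observations and assign midranks.
sorted (value, group, rank): (8,G1,1), (9,G3,2), (14,G2,3), (16,G2,4), (18,G2,5), (20,G1,6), (22,G1,7), (24,G1,8.5), (24,G3,8.5), (25,G1,10), (28,G3,11), (29,G2,12)
Step 2: Sum ranks within each group.
R_1 = 32.5 (n_1 = 5)
R_2 = 24 (n_2 = 4)
R_3 = 21.5 (n_3 = 3)
Step 3: H = 12/(N(N+1)) * sum(R_i^2/n_i) - 3(N+1)
     = 12/(12*13) * (32.5^2/5 + 24^2/4 + 21.5^2/3) - 3*13
     = 0.076923 * 509.333 - 39
     = 0.179487.
Step 4: Ties present; correction factor C = 1 - 6/(12^3 - 12) = 0.996503. Corrected H = 0.179487 / 0.996503 = 0.180117.
Step 5: Under H0, H ~ chi^2(2); p-value = 0.913878.
Step 6: alpha = 0.1. fail to reject H0.

H = 0.1801, df = 2, p = 0.913878, fail to reject H0.


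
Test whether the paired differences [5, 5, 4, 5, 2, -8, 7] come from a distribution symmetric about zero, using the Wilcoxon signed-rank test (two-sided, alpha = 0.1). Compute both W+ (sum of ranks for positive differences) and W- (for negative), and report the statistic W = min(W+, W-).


Step 1: Drop any zero differences (none here) and take |d_i|.
|d| = [5, 5, 4, 5, 2, 8, 7]
Step 2: Midrank |d_i| (ties get averaged ranks).
ranks: |5|->4, |5|->4, |4|->2, |5|->4, |2|->1, |8|->7, |7|->6
Step 3: Attach original signs; sum ranks with positive sign and with negative sign.
W+ = 4 + 4 + 2 + 4 + 1 + 6 = 21
W- = 7 = 7
(Check: W+ + W- = 28 should equal n(n+1)/2 = 28.)
Step 4: Test statistic W = min(W+, W-) = 7.
Step 5: Ties in |d|, so use the tie-corrected normal approximation.
        E[W] = n(n+1)/4 = 7*8/4 = 14.
        Tie groups: |d|=5 (t=3); sum(t^3 - t) = 24.
        Var[W] = n(n+1)(2n+1)/24 - sum(t^3-t)/48 = 840/24 - 24/48 = 34.5.
        z = (W - E[W]) / sqrt(Var[W]) = (7 - 14) / 5.8737 = -1.1918.
        Two-sided p = 2*Phi(z) = 0.233356.
Step 6: alpha = 0.1. fail to reject H0.

W+ = 21, W- = 7, W = min = 7, p = 0.233356, fail to reject H0.


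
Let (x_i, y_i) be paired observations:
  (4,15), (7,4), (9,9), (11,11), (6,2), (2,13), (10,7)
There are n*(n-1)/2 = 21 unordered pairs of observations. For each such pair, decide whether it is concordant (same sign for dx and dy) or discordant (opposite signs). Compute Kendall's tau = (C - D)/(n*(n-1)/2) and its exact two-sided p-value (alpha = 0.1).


Step 1: Enumerate the 21 unordered pairs (i,j) with i<j and classify each by sign(x_j-x_i) * sign(y_j-y_i).
  (1,2):dx=+3,dy=-11->D; (1,3):dx=+5,dy=-6->D; (1,4):dx=+7,dy=-4->D; (1,5):dx=+2,dy=-13->D
  (1,6):dx=-2,dy=-2->C; (1,7):dx=+6,dy=-8->D; (2,3):dx=+2,dy=+5->C; (2,4):dx=+4,dy=+7->C
  (2,5):dx=-1,dy=-2->C; (2,6):dx=-5,dy=+9->D; (2,7):dx=+3,dy=+3->C; (3,4):dx=+2,dy=+2->C
  (3,5):dx=-3,dy=-7->C; (3,6):dx=-7,dy=+4->D; (3,7):dx=+1,dy=-2->D; (4,5):dx=-5,dy=-9->C
  (4,6):dx=-9,dy=+2->D; (4,7):dx=-1,dy=-4->C; (5,6):dx=-4,dy=+11->D; (5,7):dx=+4,dy=+5->C
  (6,7):dx=+8,dy=-6->D
Step 2: C = 10, D = 11, total pairs = 21.
Step 3: tau = (C - D)/(n(n-1)/2) = (10 - 11)/21 = -0.047619.
Step 4: Exact two-sided p-value (enumerate n! = 5040 permutations of y under H0): p = 1.000000.
Step 5: alpha = 0.1. fail to reject H0.

tau_b = -0.0476 (C=10, D=11), p = 1.000000, fail to reject H0.


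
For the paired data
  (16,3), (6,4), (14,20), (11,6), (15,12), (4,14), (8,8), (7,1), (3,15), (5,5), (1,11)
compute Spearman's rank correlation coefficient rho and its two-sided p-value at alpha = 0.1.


Step 1: Rank x and y separately (midranks; no ties here).
rank(x): 16->11, 6->5, 14->9, 11->8, 15->10, 4->3, 8->7, 7->6, 3->2, 5->4, 1->1
rank(y): 3->2, 4->3, 20->11, 6->5, 12->8, 14->9, 8->6, 1->1, 15->10, 5->4, 11->7
Step 2: d_i = R_x(i) - R_y(i); compute d_i^2.
  (11-2)^2=81, (5-3)^2=4, (9-11)^2=4, (8-5)^2=9, (10-8)^2=4, (3-9)^2=36, (7-6)^2=1, (6-1)^2=25, (2-10)^2=64, (4-4)^2=0, (1-7)^2=36
sum(d^2) = 264.
Step 3: rho = 1 - 6*264 / (11*(11^2 - 1)) = 1 - 1584/1320 = -0.200000.
Step 4: Under H0, t = rho * sqrt((n-2)/(1-rho^2)) = -0.6124 ~ t(9).
Step 5: Two-sided p-value from the t-distribution with 9 df = 0.555445.
Step 6: alpha = 0.1. fail to reject H0.

rho = -0.2000, p = 0.555445, fail to reject H0 at alpha = 0.1.


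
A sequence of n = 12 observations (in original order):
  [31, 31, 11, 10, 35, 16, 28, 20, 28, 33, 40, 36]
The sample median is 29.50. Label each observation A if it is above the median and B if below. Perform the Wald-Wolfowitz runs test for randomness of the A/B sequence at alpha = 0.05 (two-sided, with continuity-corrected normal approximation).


Step 1: Compute median = 29.50; label A = above, B = below.
Labels in order: AABBABBBBAAA  (n_A = 6, n_B = 6)
Step 2: Count runs R = 5.
Step 3: Under H0 (random ordering), E[R] = 2*n_A*n_B/(n_A+n_B) + 1 = 2*6*6/12 + 1 = 7.0000.
        Var[R] = 2*n_A*n_B*(2*n_A*n_B - n_A - n_B) / ((n_A+n_B)^2 * (n_A+n_B-1)) = 4320/1584 = 2.7273.
        SD[R] = 1.6514.
Step 4: Continuity-corrected z = (R + 0.5 - E[R]) / SD[R] = (5 + 0.5 - 7.0000) / 1.6514 = -0.9083.
Step 5: Two-sided p-value via normal approximation = 2*(1 - Phi(|z|)) = 0.363722.
Step 6: alpha = 0.05. fail to reject H0.

R = 5, z = -0.9083, p = 0.363722, fail to reject H0.


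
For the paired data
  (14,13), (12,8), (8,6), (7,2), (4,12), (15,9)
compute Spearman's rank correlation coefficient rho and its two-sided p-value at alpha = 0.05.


Step 1: Rank x and y separately (midranks; no ties here).
rank(x): 14->5, 12->4, 8->3, 7->2, 4->1, 15->6
rank(y): 13->6, 8->3, 6->2, 2->1, 12->5, 9->4
Step 2: d_i = R_x(i) - R_y(i); compute d_i^2.
  (5-6)^2=1, (4-3)^2=1, (3-2)^2=1, (2-1)^2=1, (1-5)^2=16, (6-4)^2=4
sum(d^2) = 24.
Step 3: rho = 1 - 6*24 / (6*(6^2 - 1)) = 1 - 144/210 = 0.314286.
Step 4: Under H0, t = rho * sqrt((n-2)/(1-rho^2)) = 0.6621 ~ t(4).
Step 5: Two-sided p-value from the t-distribution with 4 df = 0.544093.
Step 6: alpha = 0.05. fail to reject H0.

rho = 0.3143, p = 0.544093, fail to reject H0 at alpha = 0.05.


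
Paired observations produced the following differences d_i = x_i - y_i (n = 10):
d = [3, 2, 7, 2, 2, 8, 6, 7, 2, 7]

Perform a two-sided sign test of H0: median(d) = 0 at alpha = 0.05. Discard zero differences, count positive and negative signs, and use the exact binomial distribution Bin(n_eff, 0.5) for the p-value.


Step 1: Discard zero differences. Original n = 10; n_eff = number of nonzero differences = 10.
Nonzero differences (with sign): +3, +2, +7, +2, +2, +8, +6, +7, +2, +7
Step 2: Count signs: positive = 10, negative = 0.
Step 3: Under H0: P(positive) = 0.5, so the number of positives S ~ Bin(10, 0.5).
Step 4: Two-sided exact p-value = sum of Bin(10,0.5) probabilities at or below the observed probability = 0.001953.
Step 5: alpha = 0.05. reject H0.

n_eff = 10, pos = 10, neg = 0, p = 0.001953, reject H0.


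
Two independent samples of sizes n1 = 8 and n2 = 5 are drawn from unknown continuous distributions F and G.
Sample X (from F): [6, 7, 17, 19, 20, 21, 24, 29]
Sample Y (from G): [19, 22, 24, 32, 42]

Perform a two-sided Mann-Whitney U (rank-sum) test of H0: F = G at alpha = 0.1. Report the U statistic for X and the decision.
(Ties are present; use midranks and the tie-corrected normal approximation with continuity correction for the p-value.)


Step 1: Combine and sort all 13 observations; assign midranks.
sorted (value, group): (6,X), (7,X), (17,X), (19,X), (19,Y), (20,X), (21,X), (22,Y), (24,X), (24,Y), (29,X), (32,Y), (42,Y)
ranks: 6->1, 7->2, 17->3, 19->4.5, 19->4.5, 20->6, 21->7, 22->8, 24->9.5, 24->9.5, 29->11, 32->12, 42->13
Step 2: Rank sum for X: R1 = 1 + 2 + 3 + 4.5 + 6 + 7 + 9.5 + 11 = 44.
Step 3: U_X = R1 - n1(n1+1)/2 = 44 - 8*9/2 = 44 - 36 = 8.
       U_Y = n1*n2 - U_X = 40 - 8 = 32.
Step 4: Ties are present, so use the tie-corrected normal approximation (with continuity correction) for the p-value.
Step 5: p-value = 0.091397; compare to alpha = 0.1. reject H0.

U_X = 8, p = 0.091397, reject H0 at alpha = 0.1.


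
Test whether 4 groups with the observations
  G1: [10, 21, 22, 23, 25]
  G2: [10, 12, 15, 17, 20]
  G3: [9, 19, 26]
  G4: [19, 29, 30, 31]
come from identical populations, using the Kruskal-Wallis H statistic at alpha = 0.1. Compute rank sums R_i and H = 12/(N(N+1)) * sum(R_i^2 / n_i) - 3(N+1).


Step 1: Combine all N = 17 observations and assign midranks.
sorted (value, group, rank): (9,G3,1), (10,G1,2.5), (10,G2,2.5), (12,G2,4), (15,G2,5), (17,G2,6), (19,G3,7.5), (19,G4,7.5), (20,G2,9), (21,G1,10), (22,G1,11), (23,G1,12), (25,G1,13), (26,G3,14), (29,G4,15), (30,G4,16), (31,G4,17)
Step 2: Sum ranks within each group.
R_1 = 48.5 (n_1 = 5)
R_2 = 26.5 (n_2 = 5)
R_3 = 22.5 (n_3 = 3)
R_4 = 55.5 (n_4 = 4)
Step 3: H = 12/(N(N+1)) * sum(R_i^2/n_i) - 3(N+1)
     = 12/(17*18) * (48.5^2/5 + 26.5^2/5 + 22.5^2/3 + 55.5^2/4) - 3*18
     = 0.039216 * 1549.71 - 54
     = 6.773039.
Step 4: Ties present; correction factor C = 1 - 12/(17^3 - 17) = 0.997549. Corrected H = 6.773039 / 0.997549 = 6.789681.
Step 5: Under H0, H ~ chi^2(3); p-value = 0.078912.
Step 6: alpha = 0.1. reject H0.

H = 6.7897, df = 3, p = 0.078912, reject H0.


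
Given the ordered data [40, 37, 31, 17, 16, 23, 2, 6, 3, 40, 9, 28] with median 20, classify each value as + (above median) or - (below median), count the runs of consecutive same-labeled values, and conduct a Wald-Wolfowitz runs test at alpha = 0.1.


Step 1: Compute median = 20; label A = above, B = below.
Labels in order: AAABBABBBABA  (n_A = 6, n_B = 6)
Step 2: Count runs R = 7.
Step 3: Under H0 (random ordering), E[R] = 2*n_A*n_B/(n_A+n_B) + 1 = 2*6*6/12 + 1 = 7.0000.
        Var[R] = 2*n_A*n_B*(2*n_A*n_B - n_A - n_B) / ((n_A+n_B)^2 * (n_A+n_B-1)) = 4320/1584 = 2.7273.
        SD[R] = 1.6514.
Step 4: R = E[R], so z = 0 with no continuity correction.
Step 5: Two-sided p-value via normal approximation = 2*(1 - Phi(|z|)) = 1.000000.
Step 6: alpha = 0.1. fail to reject H0.

R = 7, z = 0.0000, p = 1.000000, fail to reject H0.


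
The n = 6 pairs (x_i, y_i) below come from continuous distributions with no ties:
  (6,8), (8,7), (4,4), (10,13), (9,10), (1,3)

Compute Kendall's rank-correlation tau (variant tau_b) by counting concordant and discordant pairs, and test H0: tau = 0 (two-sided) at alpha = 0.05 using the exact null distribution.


Step 1: Enumerate the 15 unordered pairs (i,j) with i<j and classify each by sign(x_j-x_i) * sign(y_j-y_i).
  (1,2):dx=+2,dy=-1->D; (1,3):dx=-2,dy=-4->C; (1,4):dx=+4,dy=+5->C; (1,5):dx=+3,dy=+2->C
  (1,6):dx=-5,dy=-5->C; (2,3):dx=-4,dy=-3->C; (2,4):dx=+2,dy=+6->C; (2,5):dx=+1,dy=+3->C
  (2,6):dx=-7,dy=-4->C; (3,4):dx=+6,dy=+9->C; (3,5):dx=+5,dy=+6->C; (3,6):dx=-3,dy=-1->C
  (4,5):dx=-1,dy=-3->C; (4,6):dx=-9,dy=-10->C; (5,6):dx=-8,dy=-7->C
Step 2: C = 14, D = 1, total pairs = 15.
Step 3: tau = (C - D)/(n(n-1)/2) = (14 - 1)/15 = 0.866667.
Step 4: Exact two-sided p-value (enumerate n! = 720 permutations of y under H0): p = 0.016667.
Step 5: alpha = 0.05. reject H0.

tau_b = 0.8667 (C=14, D=1), p = 0.016667, reject H0.


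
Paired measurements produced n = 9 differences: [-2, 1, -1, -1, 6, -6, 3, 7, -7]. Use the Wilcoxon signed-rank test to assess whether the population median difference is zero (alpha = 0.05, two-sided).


Step 1: Drop any zero differences (none here) and take |d_i|.
|d| = [2, 1, 1, 1, 6, 6, 3, 7, 7]
Step 2: Midrank |d_i| (ties get averaged ranks).
ranks: |2|->4, |1|->2, |1|->2, |1|->2, |6|->6.5, |6|->6.5, |3|->5, |7|->8.5, |7|->8.5
Step 3: Attach original signs; sum ranks with positive sign and with negative sign.
W+ = 2 + 6.5 + 5 + 8.5 = 22
W- = 4 + 2 + 2 + 6.5 + 8.5 = 23
(Check: W+ + W- = 45 should equal n(n+1)/2 = 45.)
Step 4: Test statistic W = min(W+, W-) = 22.
Step 5: Ties in |d|, so use the tie-corrected normal approximation.
        E[W] = n(n+1)/4 = 9*10/4 = 22.5.
        Tie groups: |d|=1 (t=3), |d|=6 (t=2), |d|=7 (t=2); sum(t^3 - t) = 36.
        Var[W] = n(n+1)(2n+1)/24 - sum(t^3-t)/48 = 1710/24 - 36/48 = 70.5.
        z = (W - E[W]) / sqrt(Var[W]) = (22 - 22.5) / 8.3964 = -0.0595.
        Two-sided p = 2*Phi(z) = 0.952515.
Step 6: alpha = 0.05. fail to reject H0.

W+ = 22, W- = 23, W = min = 22, p = 0.952515, fail to reject H0.


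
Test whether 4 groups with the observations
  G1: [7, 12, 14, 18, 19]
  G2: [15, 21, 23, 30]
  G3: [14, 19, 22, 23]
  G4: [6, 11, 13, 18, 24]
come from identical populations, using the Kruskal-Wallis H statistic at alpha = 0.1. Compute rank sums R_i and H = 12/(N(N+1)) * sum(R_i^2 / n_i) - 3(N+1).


Step 1: Combine all N = 18 observations and assign midranks.
sorted (value, group, rank): (6,G4,1), (7,G1,2), (11,G4,3), (12,G1,4), (13,G4,5), (14,G1,6.5), (14,G3,6.5), (15,G2,8), (18,G1,9.5), (18,G4,9.5), (19,G1,11.5), (19,G3,11.5), (21,G2,13), (22,G3,14), (23,G2,15.5), (23,G3,15.5), (24,G4,17), (30,G2,18)
Step 2: Sum ranks within each group.
R_1 = 33.5 (n_1 = 5)
R_2 = 54.5 (n_2 = 4)
R_3 = 47.5 (n_3 = 4)
R_4 = 35.5 (n_4 = 5)
Step 3: H = 12/(N(N+1)) * sum(R_i^2/n_i) - 3(N+1)
     = 12/(18*19) * (33.5^2/5 + 54.5^2/4 + 47.5^2/4 + 35.5^2/5) - 3*19
     = 0.035088 * 1783.12 - 57
     = 5.565789.
Step 4: Ties present; correction factor C = 1 - 24/(18^3 - 18) = 0.995872. Corrected H = 5.565789 / 0.995872 = 5.588860.
Step 5: Under H0, H ~ chi^2(3); p-value = 0.133419.
Step 6: alpha = 0.1. fail to reject H0.

H = 5.5889, df = 3, p = 0.133419, fail to reject H0.


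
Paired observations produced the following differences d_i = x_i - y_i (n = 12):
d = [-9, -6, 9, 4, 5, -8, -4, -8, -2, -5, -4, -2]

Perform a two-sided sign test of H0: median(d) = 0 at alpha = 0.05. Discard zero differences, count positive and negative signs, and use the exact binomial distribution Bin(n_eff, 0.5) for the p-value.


Step 1: Discard zero differences. Original n = 12; n_eff = number of nonzero differences = 12.
Nonzero differences (with sign): -9, -6, +9, +4, +5, -8, -4, -8, -2, -5, -4, -2
Step 2: Count signs: positive = 3, negative = 9.
Step 3: Under H0: P(positive) = 0.5, so the number of positives S ~ Bin(12, 0.5).
Step 4: Two-sided exact p-value = sum of Bin(12,0.5) probabilities at or below the observed probability = 0.145996.
Step 5: alpha = 0.05. fail to reject H0.

n_eff = 12, pos = 3, neg = 9, p = 0.145996, fail to reject H0.


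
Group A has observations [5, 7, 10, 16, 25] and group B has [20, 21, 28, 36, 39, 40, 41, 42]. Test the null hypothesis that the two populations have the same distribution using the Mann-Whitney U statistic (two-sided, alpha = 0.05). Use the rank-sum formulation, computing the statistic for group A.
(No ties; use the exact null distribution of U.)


Step 1: Combine and sort all 13 observations; assign midranks.
sorted (value, group): (5,X), (7,X), (10,X), (16,X), (20,Y), (21,Y), (25,X), (28,Y), (36,Y), (39,Y), (40,Y), (41,Y), (42,Y)
ranks: 5->1, 7->2, 10->3, 16->4, 20->5, 21->6, 25->7, 28->8, 36->9, 39->10, 40->11, 41->12, 42->13
Step 2: Rank sum for X: R1 = 1 + 2 + 3 + 4 + 7 = 17.
Step 3: U_X = R1 - n1(n1+1)/2 = 17 - 5*6/2 = 17 - 15 = 2.
       U_Y = n1*n2 - U_X = 40 - 2 = 38.
Step 4: No ties, so the exact null distribution of U (based on enumerating the C(13,5) = 1287 equally likely rank assignments) gives the two-sided p-value.
Step 5: p-value = 0.006216; compare to alpha = 0.05. reject H0.

U_X = 2, p = 0.006216, reject H0 at alpha = 0.05.


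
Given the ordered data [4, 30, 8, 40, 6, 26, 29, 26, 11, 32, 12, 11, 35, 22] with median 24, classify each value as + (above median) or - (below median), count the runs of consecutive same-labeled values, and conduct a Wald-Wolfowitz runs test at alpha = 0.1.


Step 1: Compute median = 24; label A = above, B = below.
Labels in order: BABABAAABABBAB  (n_A = 7, n_B = 7)
Step 2: Count runs R = 11.
Step 3: Under H0 (random ordering), E[R] = 2*n_A*n_B/(n_A+n_B) + 1 = 2*7*7/14 + 1 = 8.0000.
        Var[R] = 2*n_A*n_B*(2*n_A*n_B - n_A - n_B) / ((n_A+n_B)^2 * (n_A+n_B-1)) = 8232/2548 = 3.2308.
        SD[R] = 1.7974.
Step 4: Continuity-corrected z = (R - 0.5 - E[R]) / SD[R] = (11 - 0.5 - 8.0000) / 1.7974 = 1.3909.
Step 5: Two-sided p-value via normal approximation = 2*(1 - Phi(|z|)) = 0.164264.
Step 6: alpha = 0.1. fail to reject H0.

R = 11, z = 1.3909, p = 0.164264, fail to reject H0.


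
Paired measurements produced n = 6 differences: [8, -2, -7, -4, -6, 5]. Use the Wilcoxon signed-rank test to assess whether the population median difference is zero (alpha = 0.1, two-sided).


Step 1: Drop any zero differences (none here) and take |d_i|.
|d| = [8, 2, 7, 4, 6, 5]
Step 2: Midrank |d_i| (ties get averaged ranks).
ranks: |8|->6, |2|->1, |7|->5, |4|->2, |6|->4, |5|->3
Step 3: Attach original signs; sum ranks with positive sign and with negative sign.
W+ = 6 + 3 = 9
W- = 1 + 5 + 2 + 4 = 12
(Check: W+ + W- = 21 should equal n(n+1)/2 = 21.)
Step 4: Test statistic W = min(W+, W-) = 9.
Step 5: No ties, so the exact null distribution over the 2^6 = 64 sign assignments gives the two-sided p-value = 0.843750.
Step 6: alpha = 0.1. fail to reject H0.

W+ = 9, W- = 12, W = min = 9, p = 0.843750, fail to reject H0.


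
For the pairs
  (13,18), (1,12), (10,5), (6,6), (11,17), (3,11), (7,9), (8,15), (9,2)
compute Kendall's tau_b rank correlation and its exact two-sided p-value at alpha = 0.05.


Step 1: Enumerate the 36 unordered pairs (i,j) with i<j and classify each by sign(x_j-x_i) * sign(y_j-y_i).
  (1,2):dx=-12,dy=-6->C; (1,3):dx=-3,dy=-13->C; (1,4):dx=-7,dy=-12->C; (1,5):dx=-2,dy=-1->C
  (1,6):dx=-10,dy=-7->C; (1,7):dx=-6,dy=-9->C; (1,8):dx=-5,dy=-3->C; (1,9):dx=-4,dy=-16->C
  (2,3):dx=+9,dy=-7->D; (2,4):dx=+5,dy=-6->D; (2,5):dx=+10,dy=+5->C; (2,6):dx=+2,dy=-1->D
  (2,7):dx=+6,dy=-3->D; (2,8):dx=+7,dy=+3->C; (2,9):dx=+8,dy=-10->D; (3,4):dx=-4,dy=+1->D
  (3,5):dx=+1,dy=+12->C; (3,6):dx=-7,dy=+6->D; (3,7):dx=-3,dy=+4->D; (3,8):dx=-2,dy=+10->D
  (3,9):dx=-1,dy=-3->C; (4,5):dx=+5,dy=+11->C; (4,6):dx=-3,dy=+5->D; (4,7):dx=+1,dy=+3->C
  (4,8):dx=+2,dy=+9->C; (4,9):dx=+3,dy=-4->D; (5,6):dx=-8,dy=-6->C; (5,7):dx=-4,dy=-8->C
  (5,8):dx=-3,dy=-2->C; (5,9):dx=-2,dy=-15->C; (6,7):dx=+4,dy=-2->D; (6,8):dx=+5,dy=+4->C
  (6,9):dx=+6,dy=-9->D; (7,8):dx=+1,dy=+6->C; (7,9):dx=+2,dy=-7->D; (8,9):dx=+1,dy=-13->D
Step 2: C = 21, D = 15, total pairs = 36.
Step 3: tau = (C - D)/(n(n-1)/2) = (21 - 15)/36 = 0.166667.
Step 4: Exact two-sided p-value (enumerate n! = 362880 permutations of y under H0): p = 0.612202.
Step 5: alpha = 0.05. fail to reject H0.

tau_b = 0.1667 (C=21, D=15), p = 0.612202, fail to reject H0.


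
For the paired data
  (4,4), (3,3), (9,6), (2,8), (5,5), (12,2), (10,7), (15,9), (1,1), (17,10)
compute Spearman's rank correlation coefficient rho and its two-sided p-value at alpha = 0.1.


Step 1: Rank x and y separately (midranks; no ties here).
rank(x): 4->4, 3->3, 9->6, 2->2, 5->5, 12->8, 10->7, 15->9, 1->1, 17->10
rank(y): 4->4, 3->3, 6->6, 8->8, 5->5, 2->2, 7->7, 9->9, 1->1, 10->10
Step 2: d_i = R_x(i) - R_y(i); compute d_i^2.
  (4-4)^2=0, (3-3)^2=0, (6-6)^2=0, (2-8)^2=36, (5-5)^2=0, (8-2)^2=36, (7-7)^2=0, (9-9)^2=0, (1-1)^2=0, (10-10)^2=0
sum(d^2) = 72.
Step 3: rho = 1 - 6*72 / (10*(10^2 - 1)) = 1 - 432/990 = 0.563636.
Step 4: Under H0, t = rho * sqrt((n-2)/(1-rho^2)) = 1.9300 ~ t(8).
Step 5: Two-sided p-value from the t-distribution with 8 df = 0.089724.
Step 6: alpha = 0.1. reject H0.

rho = 0.5636, p = 0.089724, reject H0 at alpha = 0.1.


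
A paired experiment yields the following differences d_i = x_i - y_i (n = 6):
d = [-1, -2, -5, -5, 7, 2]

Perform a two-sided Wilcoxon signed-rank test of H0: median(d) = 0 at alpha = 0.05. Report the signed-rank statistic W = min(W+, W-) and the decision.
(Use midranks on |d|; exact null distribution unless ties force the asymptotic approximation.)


Step 1: Drop any zero differences (none here) and take |d_i|.
|d| = [1, 2, 5, 5, 7, 2]
Step 2: Midrank |d_i| (ties get averaged ranks).
ranks: |1|->1, |2|->2.5, |5|->4.5, |5|->4.5, |7|->6, |2|->2.5
Step 3: Attach original signs; sum ranks with positive sign and with negative sign.
W+ = 6 + 2.5 = 8.5
W- = 1 + 2.5 + 4.5 + 4.5 = 12.5
(Check: W+ + W- = 21 should equal n(n+1)/2 = 21.)
Step 4: Test statistic W = min(W+, W-) = 8.5.
Step 5: Ties in |d|, so use the tie-corrected normal approximation.
        E[W] = n(n+1)/4 = 6*7/4 = 10.5.
        Tie groups: |d|=2 (t=2), |d|=5 (t=2); sum(t^3 - t) = 12.
        Var[W] = n(n+1)(2n+1)/24 - sum(t^3-t)/48 = 546/24 - 12/48 = 22.5.
        z = (W - E[W]) / sqrt(Var[W]) = (8.5 - 10.5) / 4.7434 = -0.4216.
        Two-sided p = 2*Phi(z) = 0.673290.
Step 6: alpha = 0.05. fail to reject H0.

W+ = 8.5, W- = 12.5, W = min = 8.5, p = 0.673290, fail to reject H0.


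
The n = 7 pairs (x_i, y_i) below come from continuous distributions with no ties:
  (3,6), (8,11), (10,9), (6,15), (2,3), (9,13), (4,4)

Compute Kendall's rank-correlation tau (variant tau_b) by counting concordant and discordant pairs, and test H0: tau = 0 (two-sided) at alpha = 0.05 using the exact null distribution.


Step 1: Enumerate the 21 unordered pairs (i,j) with i<j and classify each by sign(x_j-x_i) * sign(y_j-y_i).
  (1,2):dx=+5,dy=+5->C; (1,3):dx=+7,dy=+3->C; (1,4):dx=+3,dy=+9->C; (1,5):dx=-1,dy=-3->C
  (1,6):dx=+6,dy=+7->C; (1,7):dx=+1,dy=-2->D; (2,3):dx=+2,dy=-2->D; (2,4):dx=-2,dy=+4->D
  (2,5):dx=-6,dy=-8->C; (2,6):dx=+1,dy=+2->C; (2,7):dx=-4,dy=-7->C; (3,4):dx=-4,dy=+6->D
  (3,5):dx=-8,dy=-6->C; (3,6):dx=-1,dy=+4->D; (3,7):dx=-6,dy=-5->C; (4,5):dx=-4,dy=-12->C
  (4,6):dx=+3,dy=-2->D; (4,7):dx=-2,dy=-11->C; (5,6):dx=+7,dy=+10->C; (5,7):dx=+2,dy=+1->C
  (6,7):dx=-5,dy=-9->C
Step 2: C = 15, D = 6, total pairs = 21.
Step 3: tau = (C - D)/(n(n-1)/2) = (15 - 6)/21 = 0.428571.
Step 4: Exact two-sided p-value (enumerate n! = 5040 permutations of y under H0): p = 0.238889.
Step 5: alpha = 0.05. fail to reject H0.

tau_b = 0.4286 (C=15, D=6), p = 0.238889, fail to reject H0.


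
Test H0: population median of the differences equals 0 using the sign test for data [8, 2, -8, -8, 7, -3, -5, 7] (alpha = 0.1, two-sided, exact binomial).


Step 1: Discard zero differences. Original n = 8; n_eff = number of nonzero differences = 8.
Nonzero differences (with sign): +8, +2, -8, -8, +7, -3, -5, +7
Step 2: Count signs: positive = 4, negative = 4.
Step 3: Under H0: P(positive) = 0.5, so the number of positives S ~ Bin(8, 0.5).
Step 4: Two-sided exact p-value = sum of Bin(8,0.5) probabilities at or below the observed probability = 1.000000.
Step 5: alpha = 0.1. fail to reject H0.

n_eff = 8, pos = 4, neg = 4, p = 1.000000, fail to reject H0.


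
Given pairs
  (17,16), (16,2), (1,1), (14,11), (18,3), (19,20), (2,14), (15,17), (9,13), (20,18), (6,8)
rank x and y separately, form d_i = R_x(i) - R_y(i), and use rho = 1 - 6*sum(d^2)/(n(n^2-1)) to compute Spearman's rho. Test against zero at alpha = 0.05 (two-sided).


Step 1: Rank x and y separately (midranks; no ties here).
rank(x): 17->8, 16->7, 1->1, 14->5, 18->9, 19->10, 2->2, 15->6, 9->4, 20->11, 6->3
rank(y): 16->8, 2->2, 1->1, 11->5, 3->3, 20->11, 14->7, 17->9, 13->6, 18->10, 8->4
Step 2: d_i = R_x(i) - R_y(i); compute d_i^2.
  (8-8)^2=0, (7-2)^2=25, (1-1)^2=0, (5-5)^2=0, (9-3)^2=36, (10-11)^2=1, (2-7)^2=25, (6-9)^2=9, (4-6)^2=4, (11-10)^2=1, (3-4)^2=1
sum(d^2) = 102.
Step 3: rho = 1 - 6*102 / (11*(11^2 - 1)) = 1 - 612/1320 = 0.536364.
Step 4: Under H0, t = rho * sqrt((n-2)/(1-rho^2)) = 1.9065 ~ t(9).
Step 5: Two-sided p-value from the t-distribution with 9 df = 0.088953.
Step 6: alpha = 0.05. fail to reject H0.

rho = 0.5364, p = 0.088953, fail to reject H0 at alpha = 0.05.


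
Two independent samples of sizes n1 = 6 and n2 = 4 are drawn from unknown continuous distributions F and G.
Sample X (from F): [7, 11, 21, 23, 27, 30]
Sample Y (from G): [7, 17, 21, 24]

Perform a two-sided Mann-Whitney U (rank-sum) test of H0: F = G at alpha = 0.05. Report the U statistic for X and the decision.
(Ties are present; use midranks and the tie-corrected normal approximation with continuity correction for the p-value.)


Step 1: Combine and sort all 10 observations; assign midranks.
sorted (value, group): (7,X), (7,Y), (11,X), (17,Y), (21,X), (21,Y), (23,X), (24,Y), (27,X), (30,X)
ranks: 7->1.5, 7->1.5, 11->3, 17->4, 21->5.5, 21->5.5, 23->7, 24->8, 27->9, 30->10
Step 2: Rank sum for X: R1 = 1.5 + 3 + 5.5 + 7 + 9 + 10 = 36.
Step 3: U_X = R1 - n1(n1+1)/2 = 36 - 6*7/2 = 36 - 21 = 15.
       U_Y = n1*n2 - U_X = 24 - 15 = 9.
Step 4: Ties are present, so use the tie-corrected normal approximation (with continuity correction) for the p-value.
Step 5: p-value = 0.591778; compare to alpha = 0.05. fail to reject H0.

U_X = 15, p = 0.591778, fail to reject H0 at alpha = 0.05.


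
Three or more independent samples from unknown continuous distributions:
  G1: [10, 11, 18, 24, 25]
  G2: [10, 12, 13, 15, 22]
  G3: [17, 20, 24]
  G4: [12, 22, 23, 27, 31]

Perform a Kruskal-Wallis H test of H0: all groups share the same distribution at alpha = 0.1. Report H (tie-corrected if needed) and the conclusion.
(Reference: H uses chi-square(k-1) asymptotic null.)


Step 1: Combine all N = 18 observations and assign midranks.
sorted (value, group, rank): (10,G1,1.5), (10,G2,1.5), (11,G1,3), (12,G2,4.5), (12,G4,4.5), (13,G2,6), (15,G2,7), (17,G3,8), (18,G1,9), (20,G3,10), (22,G2,11.5), (22,G4,11.5), (23,G4,13), (24,G1,14.5), (24,G3,14.5), (25,G1,16), (27,G4,17), (31,G4,18)
Step 2: Sum ranks within each group.
R_1 = 44 (n_1 = 5)
R_2 = 30.5 (n_2 = 5)
R_3 = 32.5 (n_3 = 3)
R_4 = 64 (n_4 = 5)
Step 3: H = 12/(N(N+1)) * sum(R_i^2/n_i) - 3(N+1)
     = 12/(18*19) * (44^2/5 + 30.5^2/5 + 32.5^2/3 + 64^2/5) - 3*19
     = 0.035088 * 1744.53 - 57
     = 4.211696.
Step 4: Ties present; correction factor C = 1 - 24/(18^3 - 18) = 0.995872. Corrected H = 4.211696 / 0.995872 = 4.229154.
Step 5: Under H0, H ~ chi^2(3); p-value = 0.237759.
Step 6: alpha = 0.1. fail to reject H0.

H = 4.2292, df = 3, p = 0.237759, fail to reject H0.


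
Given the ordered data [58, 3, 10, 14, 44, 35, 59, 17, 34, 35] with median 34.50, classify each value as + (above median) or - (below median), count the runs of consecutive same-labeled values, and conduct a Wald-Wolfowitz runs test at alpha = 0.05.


Step 1: Compute median = 34.50; label A = above, B = below.
Labels in order: ABBBAAABBA  (n_A = 5, n_B = 5)
Step 2: Count runs R = 5.
Step 3: Under H0 (random ordering), E[R] = 2*n_A*n_B/(n_A+n_B) + 1 = 2*5*5/10 + 1 = 6.0000.
        Var[R] = 2*n_A*n_B*(2*n_A*n_B - n_A - n_B) / ((n_A+n_B)^2 * (n_A+n_B-1)) = 2000/900 = 2.2222.
        SD[R] = 1.4907.
Step 4: Continuity-corrected z = (R + 0.5 - E[R]) / SD[R] = (5 + 0.5 - 6.0000) / 1.4907 = -0.3354.
Step 5: Two-sided p-value via normal approximation = 2*(1 - Phi(|z|)) = 0.737316.
Step 6: alpha = 0.05. fail to reject H0.

R = 5, z = -0.3354, p = 0.737316, fail to reject H0.


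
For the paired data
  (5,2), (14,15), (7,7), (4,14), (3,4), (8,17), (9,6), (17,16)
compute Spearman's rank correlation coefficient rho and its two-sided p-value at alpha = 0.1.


Step 1: Rank x and y separately (midranks; no ties here).
rank(x): 5->3, 14->7, 7->4, 4->2, 3->1, 8->5, 9->6, 17->8
rank(y): 2->1, 15->6, 7->4, 14->5, 4->2, 17->8, 6->3, 16->7
Step 2: d_i = R_x(i) - R_y(i); compute d_i^2.
  (3-1)^2=4, (7-6)^2=1, (4-4)^2=0, (2-5)^2=9, (1-2)^2=1, (5-8)^2=9, (6-3)^2=9, (8-7)^2=1
sum(d^2) = 34.
Step 3: rho = 1 - 6*34 / (8*(8^2 - 1)) = 1 - 204/504 = 0.595238.
Step 4: Under H0, t = rho * sqrt((n-2)/(1-rho^2)) = 1.8145 ~ t(6).
Step 5: Two-sided p-value from the t-distribution with 6 df = 0.119530.
Step 6: alpha = 0.1. fail to reject H0.

rho = 0.5952, p = 0.119530, fail to reject H0 at alpha = 0.1.
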